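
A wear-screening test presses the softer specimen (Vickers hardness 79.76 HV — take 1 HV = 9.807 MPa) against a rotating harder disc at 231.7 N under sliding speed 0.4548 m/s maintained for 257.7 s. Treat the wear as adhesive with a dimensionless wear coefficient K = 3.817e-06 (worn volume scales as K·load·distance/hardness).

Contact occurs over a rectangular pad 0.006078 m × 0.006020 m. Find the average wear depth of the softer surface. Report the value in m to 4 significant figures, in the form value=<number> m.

Every step keeps full precision — shown intermediates are rounded. Rounded just once, at 4 significant figures.
Convert: Distance covered L = v·t = 0.4548 m/s × 257.7 s = 117.2 m.
Convert: Hardness H = 79.76 HV × 9.807 MPa/HV = 782.2 MPa = 7.822e+08 Pa.
Convert: Contact area A = 0.006078 m × 0.006020 m = 3.659e-05 m².
Expressed in SI base units: W = 231.7 N, H = 7.822e+08 Pa, K = 3.817e-06.
By Archard's law, V = K·W·L/H = 3.817e-06 · 231.7 · 117.2 / 7.822e+08 = 1.325e-10 m³.
Depth h = V/A = 1.325e-10 / 3.659e-05 = 3.622e-06 m.

value=3.622e-06 m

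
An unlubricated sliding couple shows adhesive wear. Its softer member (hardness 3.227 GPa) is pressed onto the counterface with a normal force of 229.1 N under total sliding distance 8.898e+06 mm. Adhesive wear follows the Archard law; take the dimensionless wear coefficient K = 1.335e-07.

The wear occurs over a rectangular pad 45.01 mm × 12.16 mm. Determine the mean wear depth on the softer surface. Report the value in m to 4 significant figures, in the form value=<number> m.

value=1.541e-07 m

The computation keeps full precision. Intermediates appear rounded — rounded just once: 4 significant digits.
Convert: The distance L = 8.898e+06 mm = 8898 m.
Convert: Hardness H = 3.227 GPa = 3.227e+09 Pa.
Convert: Pad sides 45.01 mm × 12.16 mm = 0.04501 m × 0.01216 m. Contact area A = 0.04501 m × 0.01216 m = 5.473e-04 m².
As SI base values: W = 229.1 N, H = 3.227e+09 Pa, K = 1.335e-07.
Volume removed: V = K·W·L/H = 1.335e-07 · 229.1 · 8898 / 3.227e+09 = 8.433e-11 m³.
Depth of wear h = V/A = 8.433e-11 / 5.473e-04 = 1.541e-07 m.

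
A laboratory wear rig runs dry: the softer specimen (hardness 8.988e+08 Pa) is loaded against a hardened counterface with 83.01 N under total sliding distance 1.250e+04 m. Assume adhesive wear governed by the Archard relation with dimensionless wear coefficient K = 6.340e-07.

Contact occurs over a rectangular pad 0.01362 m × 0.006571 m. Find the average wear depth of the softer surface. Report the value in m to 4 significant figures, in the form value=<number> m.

value=8.178e-06 m

The intermediates appear rounded; the algebra keeps full precision; a single final rounding: four significant figures.
Contact area A = 0.01362 m × 0.006571 m = 8.950e-05 m².
In SI base units, W = 83.01 N, H = 8.988e+08 Pa, K = 6.340e-07.
Worn volume V = K·W·L/H = 6.340e-07 · 83.01 · 1.250e+04 / 8.988e+08 = 7.319e-10 m³.
Mean depth h = V/A = 7.319e-10 / 8.950e-05 = 8.178e-06 m.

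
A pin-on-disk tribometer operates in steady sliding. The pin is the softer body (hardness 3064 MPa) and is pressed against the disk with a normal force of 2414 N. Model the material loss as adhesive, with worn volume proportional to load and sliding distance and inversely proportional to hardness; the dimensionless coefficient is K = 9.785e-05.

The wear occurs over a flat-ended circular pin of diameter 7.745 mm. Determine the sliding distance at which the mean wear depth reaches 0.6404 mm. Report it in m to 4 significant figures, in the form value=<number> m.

Intermediate values appear rounded. The algebra holds exact precision. Rounded just once to 4 significant figures.
Hardness H = 3064 MPa = 3.064e+09 Pa.
Pin diameter d = 7.745 mm = 0.007745 m. Contact area A = π·d²/4 = π·(0.007745 m)²/4 = 4.711e-05 m².
Depth limit h_lim = 0.6404 mm = 6.404e-04 m.
Collected in SI base units: W = 2414 N, H = 3.064e+09 Pa, K = 9.785e-05.
Volume at the limit: V_lim = h_lim·A = 6.404e-04 · 4.711e-05 = 3.017e-08 m³.
Sliding life L = V_lim·H/(K·W) = 3.017e-08 · 3.064e+09 / (9.785e-05 · 2414) = 391.4 m.

value=391.4 m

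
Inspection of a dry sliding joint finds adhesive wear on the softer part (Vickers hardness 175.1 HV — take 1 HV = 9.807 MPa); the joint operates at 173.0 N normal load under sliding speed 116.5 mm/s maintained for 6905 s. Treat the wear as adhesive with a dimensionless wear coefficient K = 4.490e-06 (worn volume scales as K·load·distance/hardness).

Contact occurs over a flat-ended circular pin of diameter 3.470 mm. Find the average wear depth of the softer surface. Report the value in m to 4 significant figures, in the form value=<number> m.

Every step runs at exact precision; intermediates are shown rounded. Rounded just once: 4 significant digits.
Convert: Sliding speed v = 116.5 mm/s = 0.1165 m/s. Distance L = v·t = 0.1165 m/s × 6905 s = 804.4 m.
Convert: Hardness H = 175.1 HV × 9.807 MPa/HV = 1717 MPa = 1.717e+09 Pa.
Convert: Pin diameter d = 3.470 mm = 0.003470 m. Contact area A = π·d²/4 = π·(0.003470 m)²/4 = 9.457e-06 m².
Restated in SI base units: W = 173.0 N, H = 1.717e+09 Pa, K = 4.490e-06.
Apply Archard: V = K·W·L/H = 4.490e-06 · 173.0 · 804.4 / 1.717e+09 = 3.639e-10 m³.
Depth h = V/A = 3.639e-10 / 9.457e-06 = 3.848e-05 m.

value=3.848e-05 m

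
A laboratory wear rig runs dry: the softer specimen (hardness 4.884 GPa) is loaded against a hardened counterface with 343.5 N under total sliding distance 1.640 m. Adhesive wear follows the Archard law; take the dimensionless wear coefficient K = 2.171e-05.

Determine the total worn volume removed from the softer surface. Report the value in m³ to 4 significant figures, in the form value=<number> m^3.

value=2.504e-12 m^3

The intermediates are shown rounded. Each operation carries exact precision. Rounded once at the end to 4 significant digits.
Hardness H = 4.884 GPa = 4.884e+09 Pa.
Collected in SI base units: W = 343.5 N, H = 4.884e+09 Pa, K = 2.171e-05.
Wear volume V = K·W·L/H = 2.171e-05 · 343.5 · 1.640 / 4.884e+09 = 2.504e-12 m³.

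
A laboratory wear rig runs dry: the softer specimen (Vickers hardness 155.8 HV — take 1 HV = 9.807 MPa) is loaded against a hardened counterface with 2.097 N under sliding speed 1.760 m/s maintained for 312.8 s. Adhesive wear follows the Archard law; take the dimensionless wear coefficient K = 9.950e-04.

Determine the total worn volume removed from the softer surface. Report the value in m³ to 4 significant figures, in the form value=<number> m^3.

Every step carries full float precision — displayed values are rounded; a single final rounding: 4 significant figures.
Convert: Distance L = v·t = 1.760 m/s × 312.8 s = 550.5 m.
Convert: Hardness H = 155.8 HV × 9.807 MPa/HV = 1528 MPa = 1.528e+09 Pa.
SI base units throughout: W = 2.097 N, H = 1.528e+09 Pa, K = 9.950e-04.
The Archard volume V = K·W·L/H = 9.950e-04 · 2.097 · 550.5 / 1.528e+09 = 7.518e-10 m³.

value=7.518e-10 m^3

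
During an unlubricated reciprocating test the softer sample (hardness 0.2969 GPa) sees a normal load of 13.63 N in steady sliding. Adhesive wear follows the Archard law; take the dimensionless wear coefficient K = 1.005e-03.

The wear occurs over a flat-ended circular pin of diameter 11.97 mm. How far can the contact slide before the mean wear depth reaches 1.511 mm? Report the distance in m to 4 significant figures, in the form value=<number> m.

value=3685 m

Every step runs at exact precision — printed values are rounded — one last rounding, at 4 significant figures.
Convert: Hardness H = 0.2969 GPa = 2.969e+08 Pa.
Convert: Pin diameter d = 11.97 mm = 0.01197 m. Contact area A = π·d²/4 = π·(0.01197 m)²/4 = 1.125e-04 m².
Convert: Depth limit h_lim = 1.511 mm = 0.001511 m.
SI base units throughout: W = 13.63 N, H = 2.969e+08 Pa, K = 1.005e-03.
Volume at the limit: V_lim = h_lim·A = 0.001511 · 1.125e-04 = 1.700e-07 m³.
Inverting, life L = V_lim·H/(K·W) = 1.700e-07 · 2.969e+08 / (1.005e-03 · 13.63) = 3685 m.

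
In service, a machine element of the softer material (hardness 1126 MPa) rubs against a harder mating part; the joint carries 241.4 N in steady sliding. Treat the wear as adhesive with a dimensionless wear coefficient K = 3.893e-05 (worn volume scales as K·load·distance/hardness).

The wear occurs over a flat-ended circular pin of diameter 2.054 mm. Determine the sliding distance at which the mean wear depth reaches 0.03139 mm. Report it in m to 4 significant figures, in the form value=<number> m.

value=12.46 m

The computation maintains full precision — the intermediates are shown rounded — a lone final rounding, at four significant figures.
Convert: Hardness H = 1126 MPa = 1.126e+09 Pa.
Convert: Pin diameter d = 2.054 mm = 0.002054 m. Contact area A = π·d²/4 = π·(0.002054 m)²/4 = 3.314e-06 m².
Convert: Depth limit h_lim = 0.03139 mm = 3.139e-05 m.
Restated in SI base units: W = 241.4 N, H = 1.126e+09 Pa, K = 3.893e-05.
Permissible volume V_lim = h_lim·A = 3.139e-05 · 3.314e-06 = 1.040e-10 m³.
Thus life L = V_lim·H/(K·W) = 1.040e-10 · 1.126e+09 / (3.893e-05 · 241.4) = 12.46 m.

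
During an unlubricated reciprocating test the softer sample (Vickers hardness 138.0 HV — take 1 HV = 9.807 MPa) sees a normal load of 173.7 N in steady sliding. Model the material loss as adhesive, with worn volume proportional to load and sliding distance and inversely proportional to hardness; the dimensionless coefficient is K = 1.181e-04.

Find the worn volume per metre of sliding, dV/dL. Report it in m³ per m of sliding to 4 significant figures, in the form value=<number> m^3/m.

Printed values are rounded, and all arithmetic holds exact precision — one last rounding: 4 significant digits.
Convert: Hardness H = 138.0 HV × 9.807 MPa/HV = 1353 MPa = 1.353e+09 Pa.
SI base units throughout: W = 173.7 N, H = 1.353e+09 Pa, K = 1.181e-04.
Sliding wear rate dV/dL = K·W/H — distance-free: 1.181e-04 · 173.7 / 1.353e+09 = 1.516e-11 m³/m.

value=1.516e-11 m^3/m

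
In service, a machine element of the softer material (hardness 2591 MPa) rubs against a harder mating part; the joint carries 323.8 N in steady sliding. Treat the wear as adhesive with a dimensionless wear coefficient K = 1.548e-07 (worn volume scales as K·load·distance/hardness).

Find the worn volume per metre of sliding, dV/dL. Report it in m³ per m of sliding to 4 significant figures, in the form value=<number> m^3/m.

The algebra runs at full precision — the intermediates are displayed rounded, and a lone final rounding, at 4 significant digits.
Hardness H = 2591 MPa = 2.591e+09 Pa.
In SI base units: W = 323.8 N, H = 2.591e+09 Pa, K = 1.548e-07.
Rate of wear dV/dL = K·W/H (independent of L): 1.548e-07 · 323.8 / 2.591e+09 = 1.935e-14 m³/m.

value=1.935e-14 m^3/m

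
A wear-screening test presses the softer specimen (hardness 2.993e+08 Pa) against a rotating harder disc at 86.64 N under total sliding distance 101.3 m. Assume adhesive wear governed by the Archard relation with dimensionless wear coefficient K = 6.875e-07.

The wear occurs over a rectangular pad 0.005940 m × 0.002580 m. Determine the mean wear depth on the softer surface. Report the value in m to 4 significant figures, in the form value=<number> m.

value=1.315e-06 m

Each operation holds full precision — intermediate values are printed rounded — rounded once at the end, at four significant digits.
Convert: Contact area A = 0.005940 m × 0.002580 m = 1.533e-05 m².
As SI base values: W = 86.64 N, H = 2.993e+08 Pa, K = 6.875e-07.
The Archard volume V = K·W·L/H = 6.875e-07 · 86.64 · 101.3 / 2.993e+08 = 2.016e-11 m³.
Depth h = V/A = 2.016e-11 / 1.533e-05 = 1.315e-06 m.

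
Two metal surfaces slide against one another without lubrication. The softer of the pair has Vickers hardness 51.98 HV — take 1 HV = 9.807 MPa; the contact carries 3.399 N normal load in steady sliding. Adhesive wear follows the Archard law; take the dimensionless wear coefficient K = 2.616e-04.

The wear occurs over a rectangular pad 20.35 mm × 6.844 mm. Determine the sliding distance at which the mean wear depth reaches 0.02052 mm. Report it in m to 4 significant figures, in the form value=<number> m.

value=1638 m

Intermediates appear rounded, and all working math holds exact precision; rounded once at the end: 4 significant digits.
Hardness H = 51.98 HV × 9.807 MPa/HV = 509.8 MPa = 5.098e+08 Pa.
Pad sides 20.35 mm × 6.844 mm = 0.02035 m × 0.006844 m. Contact area A = 0.02035 m × 0.006844 m = 1.393e-04 m².
Depth limit h_lim = 0.02052 mm = 2.052e-05 m.
Collected in SI base units: W = 3.399 N, H = 5.098e+08 Pa, K = 2.616e-04.
Limit volume V_lim = h_lim·A = 2.052e-05 · 1.393e-04 = 2.858e-09 m³.
Sliding life L = V_lim·H/(K·W) = 2.858e-09 · 5.098e+08 / (2.616e-04 · 3.399) = 1638 m.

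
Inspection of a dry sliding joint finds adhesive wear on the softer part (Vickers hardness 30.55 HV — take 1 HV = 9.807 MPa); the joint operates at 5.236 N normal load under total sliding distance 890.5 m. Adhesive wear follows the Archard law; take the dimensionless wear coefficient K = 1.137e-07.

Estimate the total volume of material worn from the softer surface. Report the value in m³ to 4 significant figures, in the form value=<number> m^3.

All arithmetic holds full precision, and the intermediates are shown rounded — rounded once at the end to 4 significant digits.
Hardness H = 30.55 HV × 9.807 MPa/HV = 299.6 MPa = 2.996e+08 Pa.
Working in SI base units: W = 5.236 N, H = 2.996e+08 Pa, K = 1.137e-07.
The Archard volume V = K·W·L/H = 1.137e-07 · 5.236 · 890.5 / 2.996e+08 = 1.769e-12 m³.

value=1.769e-12 m^3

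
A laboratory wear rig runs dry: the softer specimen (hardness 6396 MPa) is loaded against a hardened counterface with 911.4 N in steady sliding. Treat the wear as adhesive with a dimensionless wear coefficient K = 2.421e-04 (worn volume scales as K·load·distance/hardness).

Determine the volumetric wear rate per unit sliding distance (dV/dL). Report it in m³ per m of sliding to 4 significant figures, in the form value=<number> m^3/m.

value=3.450e-11 m^3/m

The computation maintains full precision. The intermediates are displayed rounded; one last rounding: 4 significant figures.
Hardness H = 6396 MPa = 6.396e+09 Pa.
Collected in SI base units: W = 911.4 N, H = 6.396e+09 Pa, K = 2.421e-04.
Wear rate dV/dL = K·W/H: 2.421e-04 · 911.4 / 6.396e+09 = 3.450e-11 m³/m.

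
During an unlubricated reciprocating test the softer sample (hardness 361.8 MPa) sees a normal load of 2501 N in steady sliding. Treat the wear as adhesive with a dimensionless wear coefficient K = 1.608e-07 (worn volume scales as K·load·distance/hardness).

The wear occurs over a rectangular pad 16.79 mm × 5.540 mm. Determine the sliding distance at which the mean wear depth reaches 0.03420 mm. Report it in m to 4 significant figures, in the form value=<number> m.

The computation runs at exact precision; intermediate values are printed rounded. Rounded once at the end to four significant digits.
Convert: Hardness H = 361.8 MPa = 3.618e+08 Pa.
Convert: Pad sides 16.79 mm × 5.540 mm = 0.01679 m × 0.005540 m. Contact area A = 0.01679 m × 0.005540 m = 9.302e-05 m².
Convert: Depth limit h_lim = 0.03420 mm = 3.420e-05 m.
Restated in SI base units: W = 2501 N, H = 3.618e+08 Pa, K = 1.608e-07.
At the depth limit, V_lim = h_lim·A = 3.420e-05 · 9.302e-05 = 3.181e-09 m³.
So the life L = V_lim·H/(K·W) = 3.181e-09 · 3.618e+08 / (1.608e-07 · 2501) = 2862 m.

value=2862 m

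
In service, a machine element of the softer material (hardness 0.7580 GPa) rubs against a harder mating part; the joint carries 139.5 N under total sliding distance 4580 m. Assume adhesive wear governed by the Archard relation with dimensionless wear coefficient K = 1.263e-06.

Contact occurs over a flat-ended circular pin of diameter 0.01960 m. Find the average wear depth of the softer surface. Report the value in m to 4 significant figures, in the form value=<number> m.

Intermediates are shown rounded, and each operation keeps full float precision — a lone final rounding, at 4 significant digits.
Convert: Hardness H = 0.7580 GPa = 7.580e+08 Pa.
Convert: Contact area A = π·d²/4 = π·(0.01960 m)²/4 = 3.017e-04 m².
As SI base values: W = 139.5 N, H = 7.580e+08 Pa, K = 1.263e-06.
Volume removed: V = K·W·L/H = 1.263e-06 · 139.5 · 4580 / 7.580e+08 = 1.065e-09 m³.
Depth h = V/A = 1.065e-09 / 3.017e-04 = 3.528e-06 m.

value=3.528e-06 m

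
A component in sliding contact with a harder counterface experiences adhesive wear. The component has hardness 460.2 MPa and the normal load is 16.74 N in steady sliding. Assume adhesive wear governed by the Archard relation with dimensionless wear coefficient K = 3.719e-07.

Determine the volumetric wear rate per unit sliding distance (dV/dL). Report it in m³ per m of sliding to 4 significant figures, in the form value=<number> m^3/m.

value=1.353e-14 m^3/m

The algebra keeps full precision — the intermediates are shown rounded; rounded once at the end: four significant digits.
Hardness H = 460.2 MPa = 4.602e+08 Pa.
In SI base units, W = 16.74 N, H = 4.602e+08 Pa, K = 3.719e-07.
Volumetric rate dV/dL = K·W/H — distance-free: 3.719e-07 · 16.74 / 4.602e+08 = 1.353e-14 m³/m.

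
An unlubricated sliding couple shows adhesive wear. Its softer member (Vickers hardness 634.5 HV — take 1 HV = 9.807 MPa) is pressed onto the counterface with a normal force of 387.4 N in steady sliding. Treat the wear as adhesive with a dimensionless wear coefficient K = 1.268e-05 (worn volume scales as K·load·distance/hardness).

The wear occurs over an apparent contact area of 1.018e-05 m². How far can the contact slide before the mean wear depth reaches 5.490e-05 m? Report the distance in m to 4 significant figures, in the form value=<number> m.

value=708.0 m

Intermediates appear rounded — the computation runs at exact precision — one final rounding: four significant digits.
Hardness H = 634.5 HV × 9.807 MPa/HV = 6223 MPa = 6.223e+09 Pa.
Expressed in SI base units: W = 387.4 N, H = 6.223e+09 Pa, K = 1.268e-05.
Wearable volume V_lim = h_lim·A = 5.490e-05 · 1.018e-05 = 5.589e-10 m³.
Sliding life L = V_lim·H/(K·W) = 5.589e-10 · 6.223e+09 / (1.268e-05 · 387.4) = 708.0 m.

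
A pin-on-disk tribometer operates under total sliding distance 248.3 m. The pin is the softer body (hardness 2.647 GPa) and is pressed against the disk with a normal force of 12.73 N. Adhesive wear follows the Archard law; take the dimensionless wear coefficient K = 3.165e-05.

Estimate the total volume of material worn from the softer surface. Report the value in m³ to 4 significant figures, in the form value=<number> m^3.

Intermediates are displayed rounded, and the algebra maintains full float precision, and a lone final rounding to four significant digits.
Hardness H = 2.647 GPa = 2.647e+09 Pa.
In SI base units: W = 12.73 N, H = 2.647e+09 Pa, K = 3.165e-05.
Archard relation: V = K·W·L/H = 3.165e-05 · 12.73 · 248.3 / 2.647e+09 = 3.779e-11 m³.

value=3.779e-11 m^3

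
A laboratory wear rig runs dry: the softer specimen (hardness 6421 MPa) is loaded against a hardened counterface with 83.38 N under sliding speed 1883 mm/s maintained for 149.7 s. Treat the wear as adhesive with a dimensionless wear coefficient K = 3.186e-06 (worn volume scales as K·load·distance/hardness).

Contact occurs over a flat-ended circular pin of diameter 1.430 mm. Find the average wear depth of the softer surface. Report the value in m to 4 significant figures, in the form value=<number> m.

The algebra keeps full float precision — intermediate values are displayed rounded, and rounded once at the end to 4 significant figures.
Sliding speed v = 1883 mm/s = 1.883 m/s. Path length L = v·t = 1.883 m/s × 149.7 s = 281.9 m.
Hardness H = 6421 MPa = 6.421e+09 Pa.
Pin diameter d = 1.430 mm = 0.001430 m. Contact area A = π·d²/4 = π·(0.001430 m)²/4 = 1.606e-06 m².
As SI base values: W = 83.38 N, H = 6.421e+09 Pa, K = 3.186e-06.
The Archard volume V = K·W·L/H = 3.186e-06 · 83.38 · 281.9 / 6.421e+09 = 1.166e-11 m³.
Mean depth h = V/A = 1.166e-11 / 1.606e-06 = 7.261e-06 m.

value=7.261e-06 m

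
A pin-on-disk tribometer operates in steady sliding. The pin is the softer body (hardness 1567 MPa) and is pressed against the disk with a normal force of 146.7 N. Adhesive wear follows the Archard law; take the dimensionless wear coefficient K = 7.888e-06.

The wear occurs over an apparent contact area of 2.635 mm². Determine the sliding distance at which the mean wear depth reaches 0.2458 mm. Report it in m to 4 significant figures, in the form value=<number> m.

value=877.1 m

Shown intermediates are rounded — every step holds exact precision — a lone final rounding: 4 significant digits.
Convert: Hardness H = 1567 MPa = 1.567e+09 Pa.
Convert: Contact area A = 2.635 mm² = 2.635e-06 m².
Convert: Depth limit h_lim = 0.2458 mm = 2.458e-04 m.
Collected in SI base units: W = 146.7 N, H = 1.567e+09 Pa, K = 7.888e-06.
Allowed volume V_lim = h_lim·A = 2.458e-04 · 2.635e-06 = 6.477e-10 m³.
So the life L = V_lim·H/(K·W) = 6.477e-10 · 1.567e+09 / (7.888e-06 · 146.7) = 877.1 m.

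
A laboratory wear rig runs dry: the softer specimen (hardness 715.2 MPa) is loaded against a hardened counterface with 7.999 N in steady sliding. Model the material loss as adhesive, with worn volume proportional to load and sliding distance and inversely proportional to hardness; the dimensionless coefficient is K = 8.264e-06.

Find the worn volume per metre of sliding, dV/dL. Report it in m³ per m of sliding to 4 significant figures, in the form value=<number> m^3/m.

Every step runs at full precision. Intermediate values are printed rounded. Rounded just once to 4 significant digits.
Hardness H = 715.2 MPa = 7.152e+08 Pa.
Collected in SI base units: W = 7.999 N, H = 7.152e+08 Pa, K = 8.264e-06.
Sliding wear rate dV/dL = K·W/H (independent of L): 8.264e-06 · 7.999 / 7.152e+08 = 9.243e-14 m³/m.

value=9.243e-14 m^3/m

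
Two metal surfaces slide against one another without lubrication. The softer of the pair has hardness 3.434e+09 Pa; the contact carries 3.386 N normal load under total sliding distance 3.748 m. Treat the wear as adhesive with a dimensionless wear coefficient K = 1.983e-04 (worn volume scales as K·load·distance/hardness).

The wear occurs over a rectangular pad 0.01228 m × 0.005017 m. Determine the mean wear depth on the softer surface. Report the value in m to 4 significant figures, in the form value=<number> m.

value=1.190e-08 m

All working math maintains full precision — intermediates appear rounded — one last rounding to 4 significant figures.
Contact area A = 0.01228 m × 0.005017 m = 6.161e-05 m².
Working in SI base units: W = 3.386 N, H = 3.434e+09 Pa, K = 1.983e-04.
Volume removed: V = K·W·L/H = 1.983e-04 · 3.386 · 3.748 / 3.434e+09 = 7.328e-13 m³.
Average depth h = V/A = 7.328e-13 / 6.161e-05 = 1.190e-08 m.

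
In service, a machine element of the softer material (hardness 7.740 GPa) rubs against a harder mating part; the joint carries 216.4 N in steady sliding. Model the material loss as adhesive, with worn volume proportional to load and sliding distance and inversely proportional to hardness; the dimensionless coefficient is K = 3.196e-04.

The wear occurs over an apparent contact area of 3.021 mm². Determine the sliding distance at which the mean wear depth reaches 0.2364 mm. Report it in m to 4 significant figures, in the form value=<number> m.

value=79.92 m

Displayed values are rounded; all working math runs at full precision; a single final rounding: 4 significant digits.
Convert: Hardness H = 7.740 GPa = 7.740e+09 Pa.
Convert: Contact area A = 3.021 mm² = 3.021e-06 m².
Convert: Depth limit h_lim = 0.2364 mm = 2.364e-04 m.
Restated in SI base units: W = 216.4 N, H = 7.740e+09 Pa, K = 3.196e-04.
Allowed volume V_lim = h_lim·A = 2.364e-04 · 3.021e-06 = 7.142e-10 m³.
So the life L = V_lim·H/(K·W) = 7.142e-10 · 7.740e+09 / (3.196e-04 · 216.4) = 79.92 m.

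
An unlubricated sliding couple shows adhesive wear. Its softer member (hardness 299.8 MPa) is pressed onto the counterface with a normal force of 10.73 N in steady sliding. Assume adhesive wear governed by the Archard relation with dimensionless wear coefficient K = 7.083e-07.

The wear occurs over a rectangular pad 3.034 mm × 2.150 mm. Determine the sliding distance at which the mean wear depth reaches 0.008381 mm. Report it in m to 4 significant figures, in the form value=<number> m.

value=2157 m

Intermediates are displayed rounded, and the computation holds full precision, and rounded once at the end: 4 significant digits.
Hardness H = 299.8 MPa = 2.998e+08 Pa.
Pad sides 3.034 mm × 2.150 mm = 0.003034 m × 0.002150 m. Contact area A = 0.003034 m × 0.002150 m = 6.523e-06 m².
Depth limit h_lim = 0.008381 mm = 8.381e-06 m.
SI base units throughout: W = 10.73 N, H = 2.998e+08 Pa, K = 7.083e-07.
Permissible volume V_lim = h_lim·A = 8.381e-06 · 6.523e-06 = 5.467e-11 m³.
Life L = V_lim·H/(K·W) = 5.467e-11 · 2.998e+08 / (7.083e-07 · 10.73) = 2157 m.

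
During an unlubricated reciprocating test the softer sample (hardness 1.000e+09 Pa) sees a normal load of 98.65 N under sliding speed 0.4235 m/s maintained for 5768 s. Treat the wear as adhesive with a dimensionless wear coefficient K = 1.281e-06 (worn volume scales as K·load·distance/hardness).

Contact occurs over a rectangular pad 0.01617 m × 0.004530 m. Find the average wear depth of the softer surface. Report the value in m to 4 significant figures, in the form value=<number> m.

value=4.214e-06 m

Shown intermediates are rounded. All arithmetic maintains full precision — one last rounding: four significant figures.
Convert: Path length L = v·t = 0.4235 m/s × 5768 s = 2443 m.
Convert: Contact area A = 0.01617 m × 0.004530 m = 7.325e-05 m².
SI base units throughout: W = 98.65 N, H = 1.000e+09 Pa, K = 1.281e-06.
Worn volume V = K·W·L/H = 1.281e-06 · 98.65 · 2443 / 1.000e+09 = 3.087e-10 m³.
Mean depth h = V/A = 3.087e-10 / 7.325e-05 = 4.214e-06 m.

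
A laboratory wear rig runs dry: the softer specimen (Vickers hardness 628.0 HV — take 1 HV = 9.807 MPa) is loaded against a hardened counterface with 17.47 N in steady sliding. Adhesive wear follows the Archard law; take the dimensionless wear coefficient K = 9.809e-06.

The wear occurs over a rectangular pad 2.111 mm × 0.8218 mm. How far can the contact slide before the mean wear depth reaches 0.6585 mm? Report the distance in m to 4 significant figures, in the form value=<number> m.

The algebra carries full precision, and intermediate values are displayed rounded. Rounded once at the end: 4 significant figures.
Hardness H = 628.0 HV × 9.807 MPa/HV = 6159 MPa = 6.159e+09 Pa.
Pad sides 2.111 mm × 0.8218 mm = 2.111e-03 m × 8.218e-04 m. Contact area A = 2.111e-03 m × 8.218e-04 m = 1.735e-06 m².
Depth limit h_lim = 0.6585 mm = 6.585e-04 m.
As SI base values: W = 17.47 N, H = 6.159e+09 Pa, K = 9.809e-06.
Allowed volume V_lim = h_lim·A = 6.585e-04 · 1.735e-06 = 1.142e-09 m³.
Life L = V_lim·H/(K·W) = 1.142e-09 · 6.159e+09 / (9.809e-06 · 17.47) = 4.106e+04 m.

value=4.106e+04 m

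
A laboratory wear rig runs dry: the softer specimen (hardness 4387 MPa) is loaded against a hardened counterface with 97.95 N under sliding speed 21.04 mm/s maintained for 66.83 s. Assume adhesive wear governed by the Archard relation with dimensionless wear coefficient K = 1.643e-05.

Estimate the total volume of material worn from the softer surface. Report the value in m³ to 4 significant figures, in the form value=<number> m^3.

value=5.158e-13 m^3

The computation runs at exact precision. Intermediate values are printed rounded. Rounded just once: 4 significant digits.
Sliding speed v = 21.04 mm/s = 0.02104 m/s. Path length L = v·t = 0.02104 m/s × 66.83 s = 1.406 m.
Hardness H = 4387 MPa = 4.387e+09 Pa.
In SI base units: W = 97.95 N, H = 4.387e+09 Pa, K = 1.643e-05.
Worn volume V = K·W·L/H = 1.643e-05 · 97.95 · 1.406 / 4.387e+09 = 5.158e-13 m³.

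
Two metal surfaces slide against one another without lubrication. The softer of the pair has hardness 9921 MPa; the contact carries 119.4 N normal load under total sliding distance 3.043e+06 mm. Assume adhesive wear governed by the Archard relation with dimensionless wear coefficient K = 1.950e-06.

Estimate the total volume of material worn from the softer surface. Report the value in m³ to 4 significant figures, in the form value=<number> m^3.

value=7.141e-11 m^3

The computation carries exact precision, and printed values are rounded, and rounded once at the end, at four significant digits.
Distance L = 3.043e+06 mm = 3043 m.
Hardness H = 9921 MPa = 9.921e+09 Pa.
In SI base units, W = 119.4 N, H = 9.921e+09 Pa, K = 1.950e-06.
The Archard volume V = K·W·L/H = 1.950e-06 · 119.4 · 3043 / 9.921e+09 = 7.141e-11 m³.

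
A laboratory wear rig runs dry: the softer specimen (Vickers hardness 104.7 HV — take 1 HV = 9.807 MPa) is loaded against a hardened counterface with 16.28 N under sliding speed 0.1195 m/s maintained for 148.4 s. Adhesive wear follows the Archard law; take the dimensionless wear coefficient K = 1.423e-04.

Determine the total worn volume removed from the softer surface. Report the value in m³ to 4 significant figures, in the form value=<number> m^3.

value=4.001e-11 m^3

Intermediate values are shown rounded; all working math holds full float precision, and one final rounding: four significant figures.
The distance L = v·t = 0.1195 m/s × 148.4 s = 17.73 m.
Hardness H = 104.7 HV × 9.807 MPa/HV = 1027 MPa = 1.027e+09 Pa.
As SI base values: W = 16.28 N, H = 1.027e+09 Pa, K = 1.423e-04.
Worn volume V = K·W·L/H = 1.423e-04 · 16.28 · 17.73 / 1.027e+09 = 4.001e-11 m³.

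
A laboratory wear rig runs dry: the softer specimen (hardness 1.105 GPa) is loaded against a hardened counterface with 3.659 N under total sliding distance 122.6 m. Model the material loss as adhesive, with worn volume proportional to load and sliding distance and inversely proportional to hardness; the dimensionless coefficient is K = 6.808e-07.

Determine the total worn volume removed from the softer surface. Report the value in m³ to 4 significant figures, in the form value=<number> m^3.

value=2.764e-13 m^3

The algebra maintains full precision; printed values are rounded — one final rounding, at four significant digits.
Convert: Hardness H = 1.105 GPa = 1.105e+09 Pa.
Working in SI base units: W = 3.659 N, H = 1.105e+09 Pa, K = 6.808e-07.
Apply Archard: V = K·W·L/H = 6.808e-07 · 3.659 · 122.6 / 1.105e+09 = 2.764e-13 m³.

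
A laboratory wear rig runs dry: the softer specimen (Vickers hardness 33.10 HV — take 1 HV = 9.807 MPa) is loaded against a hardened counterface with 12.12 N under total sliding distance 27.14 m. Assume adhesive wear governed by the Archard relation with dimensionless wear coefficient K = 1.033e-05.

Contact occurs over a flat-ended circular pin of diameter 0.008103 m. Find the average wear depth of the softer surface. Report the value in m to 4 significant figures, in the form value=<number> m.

value=2.030e-07 m

The computation holds exact precision, and intermediate values are shown rounded; rounded once at the end, at four significant figures.
Convert: Hardness H = 33.10 HV × 9.807 MPa/HV = 324.6 MPa = 3.246e+08 Pa.
Convert: Contact area A = π·d²/4 = π·(0.008103 m)²/4 = 5.157e-05 m².
In SI base units: W = 12.12 N, H = 3.246e+08 Pa, K = 1.033e-05.
By Archard's law, V = K·W·L/H = 1.033e-05 · 12.12 · 27.14 / 3.246e+08 = 1.047e-11 m³.
Mean wear depth h = V/A = 1.047e-11 / 5.157e-05 = 2.030e-07 m.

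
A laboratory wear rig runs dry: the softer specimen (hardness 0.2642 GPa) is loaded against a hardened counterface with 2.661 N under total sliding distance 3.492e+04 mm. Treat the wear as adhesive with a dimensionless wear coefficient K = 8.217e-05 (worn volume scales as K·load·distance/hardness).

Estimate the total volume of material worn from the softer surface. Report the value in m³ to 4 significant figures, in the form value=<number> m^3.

value=2.890e-11 m^3

Each operation keeps full float precision — the intermediates are printed rounded, and rounded just once to 4 significant digits.
Path length L = 3.492e+04 mm = 34.92 m.
Hardness H = 0.2642 GPa = 2.642e+08 Pa.
In SI base units, W = 2.661 N, H = 2.642e+08 Pa, K = 8.217e-05.
Wear volume V = K·W·L/H = 8.217e-05 · 2.661 · 34.92 / 2.642e+08 = 2.890e-11 m³.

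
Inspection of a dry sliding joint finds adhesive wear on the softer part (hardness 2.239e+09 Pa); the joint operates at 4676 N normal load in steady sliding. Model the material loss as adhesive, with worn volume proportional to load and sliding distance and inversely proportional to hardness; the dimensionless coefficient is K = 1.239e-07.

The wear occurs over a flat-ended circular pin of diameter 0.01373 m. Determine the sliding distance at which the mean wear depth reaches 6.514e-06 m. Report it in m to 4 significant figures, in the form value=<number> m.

Intermediate values appear rounded — every step keeps exact precision. Rounded once at the end to four significant figures.
Contact area A = π·d²/4 = π·(0.01373 m)²/4 = 1.481e-04 m².
SI base units throughout: W = 4676 N, H = 2.239e+09 Pa, K = 1.239e-07.
Volume at the limit: V_lim = h_lim·A = 6.514e-06 · 1.481e-04 = 9.644e-10 m³.
Thus life L = V_lim·H/(K·W) = 9.644e-10 · 2.239e+09 / (1.239e-07 · 4676) = 3727 m.

value=3727 m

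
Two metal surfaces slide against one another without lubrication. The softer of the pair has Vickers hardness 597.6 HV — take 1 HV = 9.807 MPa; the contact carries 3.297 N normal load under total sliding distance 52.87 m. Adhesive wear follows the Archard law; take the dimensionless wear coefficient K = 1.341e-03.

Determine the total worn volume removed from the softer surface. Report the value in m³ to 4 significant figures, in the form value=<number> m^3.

Each operation carries full float precision, and intermediates appear rounded — one last rounding: 4 significant digits.
Hardness H = 597.6 HV × 9.807 MPa/HV = 5861 MPa = 5.861e+09 Pa.
Restated in SI base units: W = 3.297 N, H = 5.861e+09 Pa, K = 1.341e-03.
Worn volume V = K·W·L/H = 1.341e-03 · 3.297 · 52.87 / 5.861e+09 = 3.989e-11 m³.

value=3.989e-11 m^3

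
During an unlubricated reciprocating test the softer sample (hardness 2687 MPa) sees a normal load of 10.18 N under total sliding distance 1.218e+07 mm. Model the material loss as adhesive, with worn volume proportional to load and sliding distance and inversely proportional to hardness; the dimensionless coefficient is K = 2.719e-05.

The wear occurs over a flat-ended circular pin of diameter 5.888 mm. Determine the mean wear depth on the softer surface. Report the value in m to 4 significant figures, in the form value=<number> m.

Shown intermediates are rounded; all arithmetic carries full precision. Rounded just once, at 4 significant figures.
Convert: The distance L = 1.218e+07 mm = 1.218e+04 m.
Convert: Hardness H = 2687 MPa = 2.687e+09 Pa.
Convert: Pin diameter d = 5.888 mm = 0.005888 m. Contact area A = π·d²/4 = π·(0.005888 m)²/4 = 2.723e-05 m².
As SI base values: W = 10.18 N, H = 2.687e+09 Pa, K = 2.719e-05.
By Archard's law, V = K·W·L/H = 2.719e-05 · 10.18 · 1.218e+04 / 2.687e+09 = 1.255e-09 m³.
Wear depth h = V/A = 1.255e-09 / 2.723e-05 = 4.608e-05 m.

value=4.608e-05 m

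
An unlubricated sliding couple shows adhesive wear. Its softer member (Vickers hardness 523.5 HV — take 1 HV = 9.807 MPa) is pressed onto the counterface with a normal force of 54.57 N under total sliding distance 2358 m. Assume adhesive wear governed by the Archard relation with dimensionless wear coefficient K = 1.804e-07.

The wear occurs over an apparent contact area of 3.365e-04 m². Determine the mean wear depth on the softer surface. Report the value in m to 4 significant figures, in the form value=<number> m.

value=1.344e-08 m

The intermediates are displayed rounded — the algebra runs at full precision — a lone final rounding: 4 significant figures.
Hardness H = 523.5 HV × 9.807 MPa/HV = 5134 MPa = 5.134e+09 Pa.
As SI base values: W = 54.57 N, H = 5.134e+09 Pa, K = 1.804e-07.
Archard relation: V = K·W·L/H = 1.804e-07 · 54.57 · 2358 / 5.134e+09 = 4.521e-12 m³.
Mean wear depth h = V/A = 4.521e-12 / 3.365e-04 = 1.344e-08 m.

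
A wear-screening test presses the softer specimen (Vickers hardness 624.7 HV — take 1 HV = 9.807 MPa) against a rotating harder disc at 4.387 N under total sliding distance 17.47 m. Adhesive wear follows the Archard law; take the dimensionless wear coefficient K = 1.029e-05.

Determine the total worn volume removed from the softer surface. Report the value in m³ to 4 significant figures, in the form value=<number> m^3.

Intermediate values are shown rounded. Each operation carries full float precision. Rounded once at the end: four significant figures.
Hardness H = 624.7 HV × 9.807 MPa/HV = 6126 MPa = 6.126e+09 Pa.
Collected in SI base units: W = 4.387 N, H = 6.126e+09 Pa, K = 1.029e-05.
Worn volume V = K·W·L/H = 1.029e-05 · 4.387 · 17.47 / 6.126e+09 = 1.287e-13 m³.

value=1.287e-13 m^3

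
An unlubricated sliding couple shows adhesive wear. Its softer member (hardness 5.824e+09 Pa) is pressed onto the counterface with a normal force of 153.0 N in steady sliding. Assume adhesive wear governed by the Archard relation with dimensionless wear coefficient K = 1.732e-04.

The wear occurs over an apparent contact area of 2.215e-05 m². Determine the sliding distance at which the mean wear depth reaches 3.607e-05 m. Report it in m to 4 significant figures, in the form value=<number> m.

value=175.6 m

All working math holds exact precision. Intermediates are printed rounded; a single final rounding to 4 significant figures.
SI base units throughout: W = 153.0 N, H = 5.824e+09 Pa, K = 1.732e-04.
Permissible volume V_lim = h_lim·A = 3.607e-05 · 2.215e-05 = 7.990e-10 m³.
Sliding life L = V_lim·H/(K·W) = 7.990e-10 · 5.824e+09 / (1.732e-04 · 153.0) = 175.6 m.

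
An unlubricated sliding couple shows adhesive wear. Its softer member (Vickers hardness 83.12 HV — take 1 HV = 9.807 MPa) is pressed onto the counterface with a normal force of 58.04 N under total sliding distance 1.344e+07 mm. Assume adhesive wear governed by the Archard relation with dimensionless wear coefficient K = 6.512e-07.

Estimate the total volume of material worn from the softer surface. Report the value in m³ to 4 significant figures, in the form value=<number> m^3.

value=6.232e-10 m^3

The intermediates are printed rounded; each operation runs at full float precision; rounded once at the end, at four significant digits.
Distance covered L = 1.344e+07 mm = 1.344e+04 m.
Hardness H = 83.12 HV × 9.807 MPa/HV = 815.2 MPa = 8.152e+08 Pa.
Restated in SI base units: W = 58.04 N, H = 8.152e+08 Pa, K = 6.512e-07.
The Archard volume V = K·W·L/H = 6.512e-07 · 58.04 · 1.344e+04 / 8.152e+08 = 6.232e-10 m³.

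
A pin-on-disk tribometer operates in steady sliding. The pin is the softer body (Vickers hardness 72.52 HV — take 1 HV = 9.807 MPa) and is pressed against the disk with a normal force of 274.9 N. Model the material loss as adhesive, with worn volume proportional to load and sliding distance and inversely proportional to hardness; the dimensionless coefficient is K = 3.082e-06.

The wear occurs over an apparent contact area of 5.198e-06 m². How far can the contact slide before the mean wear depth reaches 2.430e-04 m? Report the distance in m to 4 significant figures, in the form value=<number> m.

value=1060 m

The algebra carries exact precision. The intermediates appear rounded — one final rounding, at 4 significant figures.
Convert: Hardness H = 72.52 HV × 9.807 MPa/HV = 711.2 MPa = 7.112e+08 Pa.
As SI base values: W = 274.9 N, H = 7.112e+08 Pa, K = 3.082e-06.
Limit volume V_lim = h_lim·A = 2.430e-04 · 5.198e-06 = 1.263e-09 m³.
Thus life L = V_lim·H/(K·W) = 1.263e-09 · 7.112e+08 / (3.082e-06 · 274.9) = 1060 m.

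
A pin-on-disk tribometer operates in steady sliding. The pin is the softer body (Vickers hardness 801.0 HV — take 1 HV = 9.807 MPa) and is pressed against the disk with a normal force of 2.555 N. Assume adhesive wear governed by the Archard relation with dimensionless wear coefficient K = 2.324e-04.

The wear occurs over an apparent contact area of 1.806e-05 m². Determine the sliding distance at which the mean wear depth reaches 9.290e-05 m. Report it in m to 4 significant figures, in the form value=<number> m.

value=2.220e+04 m

Intermediate values are shown rounded. All working math runs at exact precision, and rounded just once to four significant figures.
Hardness H = 801.0 HV × 9.807 MPa/HV = 7855 MPa = 7.855e+09 Pa.
As SI base values: W = 2.555 N, H = 7.855e+09 Pa, K = 2.324e-04.
Allowed volume V_lim = h_lim·A = 9.290e-05 · 1.806e-05 = 1.678e-09 m³.
Inverting, life L = V_lim·H/(K·W) = 1.678e-09 · 7.855e+09 / (2.324e-04 · 2.555) = 2.220e+04 m.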